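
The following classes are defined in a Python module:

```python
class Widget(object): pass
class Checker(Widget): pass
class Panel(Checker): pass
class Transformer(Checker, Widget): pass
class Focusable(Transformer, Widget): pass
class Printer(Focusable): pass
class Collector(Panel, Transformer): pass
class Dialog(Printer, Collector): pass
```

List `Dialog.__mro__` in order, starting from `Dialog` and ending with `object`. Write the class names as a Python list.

L[Dialog] = Dialog + merge(L[Printer], L[Collector], [Printer Collector])
  take Printer:  [Printer Focusable Transformer Checker Widget object] + [Collector Panel Transformer Checker Widget object] + [Printer Collector]
  take Focusable:  [Focusable Transformer Checker Widget object] + [Collector Panel Transformer Checker Widget object] + [Collector]
  take Collector:  [Transformer Checker Widget object] + [Collector Panel Transformer Checker Widget object] + [Collector]
  take Panel:  [Transformer Checker Widget object] + [Panel Transformer Checker Widget object]
  take Transformer:  [Transformer Checker Widget object] + [Transformer Checker Widget object]
  take Checker:  [Checker Widget object] + [Checker Widget object]
  take Widget:  [Widget object] + [Widget object]
  take object:  [object] + [object]

[Dialog, Printer, Focusable, Collector, Panel, Transformer, Checker, Widget, object]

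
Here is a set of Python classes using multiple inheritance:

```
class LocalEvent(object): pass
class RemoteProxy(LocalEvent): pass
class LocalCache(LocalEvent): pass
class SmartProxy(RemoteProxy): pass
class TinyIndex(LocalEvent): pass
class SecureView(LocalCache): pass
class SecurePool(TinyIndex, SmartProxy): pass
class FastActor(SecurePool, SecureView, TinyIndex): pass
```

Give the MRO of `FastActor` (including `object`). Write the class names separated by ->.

L[FastActor] = FastActor + merge(L[SecurePool], L[SecureView], L[TinyIndex], [SecurePool SecureView TinyIndex])
  take SecurePool:  [SecurePool TinyIndex SmartProxy RemoteProxy LocalEvent object] + [SecureView LocalCache LocalEvent object] + [TinyIndex LocalEvent object] + [SecurePool SecureView TinyIndex]
  take SecureView:  [TinyIndex SmartProxy RemoteProxy LocalEvent object] + [SecureView LocalCache LocalEvent object] + [TinyIndex LocalEvent object] + [SecureView TinyIndex]
  take TinyIndex:  [TinyIndex SmartProxy RemoteProxy LocalEvent object] + [LocalCache LocalEvent object] + [TinyIndex LocalEvent object] + [TinyIndex]
  take SmartProxy:  [SmartProxy RemoteProxy LocalEvent object] + [LocalCache LocalEvent object] + [LocalEvent object]
  take RemoteProxy:  [RemoteProxy LocalEvent object] + [LocalCache LocalEvent object] + [LocalEvent object]
  take LocalCache:  [LocalEvent object] + [LocalCache LocalEvent object] + [LocalEvent object]
  take LocalEvent:  [LocalEvent object] + [LocalEvent object] + [LocalEvent object]
  take object:  [object] + [object] + [object]

FastActor -> SecurePool -> SecureView -> TinyIndex -> SmartProxy -> RemoteProxy -> LocalCache -> LocalEvent -> object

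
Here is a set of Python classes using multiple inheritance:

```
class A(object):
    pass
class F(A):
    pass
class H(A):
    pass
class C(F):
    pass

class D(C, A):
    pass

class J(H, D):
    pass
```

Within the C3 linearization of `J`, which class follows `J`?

L[J] = J + merge(L[H], L[D], [H D])
  take H:  [H A object] + [D C F A object] + [H D]
  take D:  [A object] + [D C F A object] + [D]
  take C:  [A object] + [C F A object]
  take F:  [A object] + [F A object]
  take A:  [A object] + [A object]
  take object:  [object] + [object]
MRO: J H D C F A object
J is at position 0; next is H.

H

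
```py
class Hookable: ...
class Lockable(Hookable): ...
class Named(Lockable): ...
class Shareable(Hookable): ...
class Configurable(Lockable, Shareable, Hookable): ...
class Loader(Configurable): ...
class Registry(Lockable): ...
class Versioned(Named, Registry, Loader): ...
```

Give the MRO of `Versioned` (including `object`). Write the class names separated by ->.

L[Versioned] = Versioned + merge(L[Named], L[Registry], L[Loader], [Named Registry Loader])
  take Named:  [Named Lockable Hookable object] + [Registry Lockable Hookable object] + [Loader Configurable Lockable Shareable Hookable object] + [Named Registry Loader]
  take Registry:  [Lockable Hookable object] + [Registry Lockable Hookable object] + [Loader Configurable Lockable Shareable Hookable object] + [Registry Loader]
  take Loader:  [Lockable Hookable object] + [Lockable Hookable object] + [Loader Configurable Lockable Shareable Hookable object] + [Loader]
  take Configurable:  [Lockable Hookable object] + [Lockable Hookable object] + [Configurable Lockable Shareable Hookable object]
  take Lockable:  [Lockable Hookable object] + [Lockable Hookable object] + [Lockable Shareable Hookable object]
  take Shareable:  [Hookable object] + [Hookable object] + [Shareable Hookable object]
  take Hookable:  [Hookable object] + [Hookable object] + [Hookable object]
  take object:  [object] + [object] + [object]

Versioned -> Named -> Registry -> Loader -> Configurable -> Lockable -> Shareable -> Hookable -> object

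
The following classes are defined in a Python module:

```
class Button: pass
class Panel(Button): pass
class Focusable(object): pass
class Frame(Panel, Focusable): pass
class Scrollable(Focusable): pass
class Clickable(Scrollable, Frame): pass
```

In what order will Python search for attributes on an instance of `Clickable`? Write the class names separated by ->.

L[Clickable] = Clickable + merge(L[Scrollable], L[Frame], [Scrollable Frame])
  take Scrollable:  [Scrollable Focusable object] + [Frame Panel Button Focusable object] + [Scrollable Frame]
  take Frame:  [Focusable object] + [Frame Panel Button Focusable object] + [Frame]
  take Panel:  [Focusable object] + [Panel Button Focusable object]
  take Button:  [Focusable object] + [Button Focusable object]
  take Focusable:  [Focusable object] + [Focusable object]
  take object:  [object] + [object]

Clickable -> Scrollable -> Frame -> Panel -> Button -> Focusable -> object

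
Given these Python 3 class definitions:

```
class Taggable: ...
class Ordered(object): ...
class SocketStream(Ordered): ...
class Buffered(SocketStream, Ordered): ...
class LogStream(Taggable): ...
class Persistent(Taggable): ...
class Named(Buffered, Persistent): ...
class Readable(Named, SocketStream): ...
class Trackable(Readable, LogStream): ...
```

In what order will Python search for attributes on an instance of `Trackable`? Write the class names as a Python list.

[Trackable, Readable, Named, Buffered, SocketStream, Ordered, Persistent, LogStream, Taggable, object]

L[Trackable] = Trackable + merge(L[Readable], L[LogStream], [Readable LogStream])
  take Readable:  [Readable Named Buffered SocketStream Ordered Persistent Taggable object] + [LogStream Taggable object] + [Readable LogStream]
  take Named:  [Named Buffered SocketStream Ordered Persistent Taggable object] + [LogStream Taggable object] + [LogStream]
  take Buffered:  [Buffered SocketStream Ordered Persistent Taggable object] + [LogStream Taggable object] + [LogStream]
  take SocketStream:  [SocketStream Ordered Persistent Taggable object] + [LogStream Taggable object] + [LogStream]
  take Ordered:  [Ordered Persistent Taggable object] + [LogStream Taggable object] + [LogStream]
  take Persistent:  [Persistent Taggable object] + [LogStream Taggable object] + [LogStream]
  take LogStream:  [Taggable object] + [LogStream Taggable object] + [LogStream]
  take Taggable:  [Taggable object] + [Taggable object]
  take object:  [object] + [object]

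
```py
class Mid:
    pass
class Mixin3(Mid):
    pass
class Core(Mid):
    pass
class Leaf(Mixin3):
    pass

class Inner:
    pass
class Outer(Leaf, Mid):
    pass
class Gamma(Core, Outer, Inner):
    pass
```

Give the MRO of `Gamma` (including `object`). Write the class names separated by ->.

Gamma -> Core -> Outer -> Leaf -> Mixin3 -> Mid -> Inner -> object

L[Gamma] = Gamma + merge(L[Core], L[Outer], L[Inner], [Core Outer Inner])
  take Core:  [Core Mid object] + [Outer Leaf Mixin3 Mid object] + [Inner object] + [Core Outer Inner]
  take Outer:  [Mid object] + [Outer Leaf Mixin3 Mid object] + [Inner object] + [Outer Inner]
  take Leaf:  [Mid object] + [Leaf Mixin3 Mid object] + [Inner object] + [Inner]
  take Mixin3:  [Mid object] + [Mixin3 Mid object] + [Inner object] + [Inner]
  take Mid:  [Mid object] + [Mid object] + [Inner object] + [Inner]
  take Inner:  [object] + [object] + [Inner object] + [Inner]
  take object:  [object] + [object] + [object]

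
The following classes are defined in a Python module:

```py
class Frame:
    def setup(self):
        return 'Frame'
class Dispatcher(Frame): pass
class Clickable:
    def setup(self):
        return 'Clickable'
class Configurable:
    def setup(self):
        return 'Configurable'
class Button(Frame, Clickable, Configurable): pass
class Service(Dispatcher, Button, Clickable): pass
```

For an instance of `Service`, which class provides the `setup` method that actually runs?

L[Service] = Service + merge(L[Dispatcher], L[Button], L[Clickable], [Dispatcher Button Clickable])
  take Dispatcher:  [Dispatcher Frame object] + [Button Frame Clickable Configurable object] + [Clickable object] + [Dispatcher Button Clickable]
  take Button:  [Frame object] + [Button Frame Clickable Configurable object] + [Clickable object] + [Button Clickable]
  take Frame:  [Frame object] + [Frame Clickable Configurable object] + [Clickable object] + [Clickable]
  take Clickable:  [object] + [Clickable Configurable object] + [Clickable object] + [Clickable]
  take Configurable:  [object] + [Configurable object] + [object]
  take object:  [object] + [object] + [object]
MRO: Service Dispatcher Button Frame Clickable Configurable object
setup is defined in: Clickable, Configurable, Frame. First along the MRO is Frame.

Frame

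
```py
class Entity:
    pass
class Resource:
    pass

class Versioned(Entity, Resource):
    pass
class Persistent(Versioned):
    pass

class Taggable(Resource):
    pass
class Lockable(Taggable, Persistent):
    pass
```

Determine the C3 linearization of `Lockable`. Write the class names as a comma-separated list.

Lockable, Taggable, Persistent, Versioned, Entity, Resource, object

L[Lockable] = Lockable + merge(L[Taggable], L[Persistent], [Taggable Persistent])
  take Taggable:  [Taggable Resource object] + [Persistent Versioned Entity Resource object] + [Taggable Persistent]
  take Persistent:  [Resource object] + [Persistent Versioned Entity Resource object] + [Persistent]
  take Versioned:  [Resource object] + [Versioned Entity Resource object]
  take Entity:  [Resource object] + [Entity Resource object]
  take Resource:  [Resource object] + [Resource object]
  take object:  [object] + [object]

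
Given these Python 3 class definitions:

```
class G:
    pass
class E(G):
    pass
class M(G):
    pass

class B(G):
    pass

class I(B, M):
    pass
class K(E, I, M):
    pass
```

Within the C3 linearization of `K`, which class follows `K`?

E

L[K] = K + merge(L[E], L[I], L[M], [E I M])
  take E:  [E G object] + [I B M G object] + [M G object] + [E I M]
  take I:  [G object] + [I B M G object] + [M G object] + [I M]
  take B:  [G object] + [B M G object] + [M G object] + [M]
  take M:  [G object] + [M G object] + [M G object] + [M]
  take G:  [G object] + [G object] + [G object]
  take object:  [object] + [object] + [object]
MRO: K E I B M G object
K is at position 0; next is E.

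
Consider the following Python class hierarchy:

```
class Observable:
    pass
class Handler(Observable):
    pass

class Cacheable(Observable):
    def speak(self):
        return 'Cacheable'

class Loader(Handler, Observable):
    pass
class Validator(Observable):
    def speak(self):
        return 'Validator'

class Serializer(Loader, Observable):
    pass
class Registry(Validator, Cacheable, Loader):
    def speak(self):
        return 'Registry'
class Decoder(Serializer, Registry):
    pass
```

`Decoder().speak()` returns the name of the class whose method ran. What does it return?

L[Decoder] = Decoder + merge(L[Serializer], L[Registry], [Serializer Registry])
  take Serializer:  [Serializer Loader Handler Observable object] + [Registry Validator Cacheable Loader Handler Observable object] + [Serializer Registry]
  take Registry:  [Loader Handler Observable object] + [Registry Validator Cacheable Loader Handler Observable object] + [Registry]
  take Validator:  [Loader Handler Observable object] + [Validator Cacheable Loader Handler Observable object]
  take Cacheable:  [Loader Handler Observable object] + [Cacheable Loader Handler Observable object]
  take Loader:  [Loader Handler Observable object] + [Loader Handler Observable object]
  take Handler:  [Handler Observable object] + [Handler Observable object]
  take Observable:  [Observable object] + [Observable object]
  take object:  [object] + [object]
MRO: Decoder Serializer Registry Validator Cacheable Loader Handler Observable object
speak is defined in: Cacheable, Registry, Validator. First along the MRO is Registry.

Registry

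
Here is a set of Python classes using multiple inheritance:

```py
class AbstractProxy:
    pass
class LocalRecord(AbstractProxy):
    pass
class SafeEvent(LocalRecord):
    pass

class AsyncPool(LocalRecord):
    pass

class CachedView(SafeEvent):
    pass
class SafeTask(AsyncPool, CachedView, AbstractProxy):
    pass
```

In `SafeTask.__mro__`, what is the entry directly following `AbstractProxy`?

L[SafeTask] = SafeTask + merge(L[AsyncPool], L[CachedView], L[AbstractProxy], [AsyncPool CachedView AbstractProxy])
  take AsyncPool:  [AsyncPool LocalRecord AbstractProxy object] + [CachedView SafeEvent LocalRecord AbstractProxy object] + [AbstractProxy object] + [AsyncPool CachedView AbstractProxy]
  take CachedView:  [LocalRecord AbstractProxy object] + [CachedView SafeEvent LocalRecord AbstractProxy object] + [AbstractProxy object] + [CachedView AbstractProxy]
  take SafeEvent:  [LocalRecord AbstractProxy object] + [SafeEvent LocalRecord AbstractProxy object] + [AbstractProxy object] + [AbstractProxy]
  take LocalRecord:  [LocalRecord AbstractProxy object] + [LocalRecord AbstractProxy object] + [AbstractProxy object] + [AbstractProxy]
  take AbstractProxy:  [AbstractProxy object] + [AbstractProxy object] + [AbstractProxy object] + [AbstractProxy]
  take object:  [object] + [object] + [object]
MRO: SafeTask AsyncPool CachedView SafeEvent LocalRecord AbstractProxy object
AbstractProxy is at position 5; next is object.

object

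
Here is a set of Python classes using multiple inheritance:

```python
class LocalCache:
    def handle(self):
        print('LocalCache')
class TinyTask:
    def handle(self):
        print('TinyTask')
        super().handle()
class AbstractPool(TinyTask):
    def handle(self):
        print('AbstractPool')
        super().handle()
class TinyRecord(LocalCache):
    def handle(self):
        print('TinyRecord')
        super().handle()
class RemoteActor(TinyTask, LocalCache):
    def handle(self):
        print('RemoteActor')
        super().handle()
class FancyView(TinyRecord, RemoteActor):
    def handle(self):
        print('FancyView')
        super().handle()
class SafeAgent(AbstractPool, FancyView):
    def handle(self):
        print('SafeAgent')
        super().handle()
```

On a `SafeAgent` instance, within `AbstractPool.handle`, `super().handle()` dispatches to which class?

FancyView

L[SafeAgent] = SafeAgent + merge(L[AbstractPool], L[FancyView], [AbstractPool FancyView])
  take AbstractPool:  [AbstractPool TinyTask object] + [FancyView TinyRecord RemoteActor TinyTask LocalCache object] + [AbstractPool FancyView]
  take FancyView:  [TinyTask object] + [FancyView TinyRecord RemoteActor TinyTask LocalCache object] + [FancyView]
  take TinyRecord:  [TinyTask object] + [TinyRecord RemoteActor TinyTask LocalCache object]
  take RemoteActor:  [TinyTask object] + [RemoteActor TinyTask LocalCache object]
  take TinyTask:  [TinyTask object] + [TinyTask LocalCache object]
  take LocalCache:  [object] + [LocalCache object]
  take object:  [object] + [object]
MRO: SafeAgent AbstractPool FancyView TinyRecord RemoteActor TinyTask LocalCache object
super() in AbstractPool.handle on a SafeAgent instance goes to the class after AbstractPool in SafeAgent's MRO: FancyView.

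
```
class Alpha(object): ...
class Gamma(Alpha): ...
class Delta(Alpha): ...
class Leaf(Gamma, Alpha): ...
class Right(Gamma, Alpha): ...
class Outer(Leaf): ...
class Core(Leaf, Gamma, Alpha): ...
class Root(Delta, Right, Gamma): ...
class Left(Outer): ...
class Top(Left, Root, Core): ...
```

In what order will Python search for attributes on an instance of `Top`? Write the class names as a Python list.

L[Top] = Top + merge(L[Left], L[Root], L[Core], [Left Root Core])
  take Left:  [Left Outer Leaf Gamma Alpha object] + [Root Delta Right Gamma Alpha object] + [Core Leaf Gamma Alpha object] + [Left Root Core]
  take Outer:  [Outer Leaf Gamma Alpha object] + [Root Delta Right Gamma Alpha object] + [Core Leaf Gamma Alpha object] + [Root Core]
  take Root:  [Leaf Gamma Alpha object] + [Root Delta Right Gamma Alpha object] + [Core Leaf Gamma Alpha object] + [Root Core]
  take Delta:  [Leaf Gamma Alpha object] + [Delta Right Gamma Alpha object] + [Core Leaf Gamma Alpha object] + [Core]
  take Right:  [Leaf Gamma Alpha object] + [Right Gamma Alpha object] + [Core Leaf Gamma Alpha object] + [Core]
  take Core:  [Leaf Gamma Alpha object] + [Gamma Alpha object] + [Core Leaf Gamma Alpha object] + [Core]
  take Leaf:  [Leaf Gamma Alpha object] + [Gamma Alpha object] + [Leaf Gamma Alpha object]
  take Gamma:  [Gamma Alpha object] + [Gamma Alpha object] + [Gamma Alpha object]
  take Alpha:  [Alpha object] + [Alpha object] + [Alpha object]
  take object:  [object] + [object] + [object]

[Top, Left, Outer, Root, Delta, Right, Core, Leaf, Gamma, Alpha, object]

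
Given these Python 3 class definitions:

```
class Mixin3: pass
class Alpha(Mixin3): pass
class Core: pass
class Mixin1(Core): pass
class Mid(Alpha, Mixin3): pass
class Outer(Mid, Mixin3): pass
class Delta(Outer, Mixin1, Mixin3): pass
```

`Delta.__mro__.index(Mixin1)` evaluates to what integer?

4

L[Delta] = Delta + merge(L[Outer], L[Mixin1], L[Mixin3], [Outer Mixin1 Mixin3])
  take Outer:  [Outer Mid Alpha Mixin3 object] + [Mixin1 Core object] + [Mixin3 object] + [Outer Mixin1 Mixin3]
  take Mid:  [Mid Alpha Mixin3 object] + [Mixin1 Core object] + [Mixin3 object] + [Mixin1 Mixin3]
  take Alpha:  [Alpha Mixin3 object] + [Mixin1 Core object] + [Mixin3 object] + [Mixin1 Mixin3]
  take Mixin1:  [Mixin3 object] + [Mixin1 Core object] + [Mixin3 object] + [Mixin1 Mixin3]
  take Mixin3:  [Mixin3 object] + [Core object] + [Mixin3 object] + [Mixin3]
  take Core:  [object] + [Core object] + [object]
  take object:  [object] + [object] + [object]
MRO: Delta Outer Mid Alpha Mixin1 Mixin3 Core object
Mixin1 sits at index 4.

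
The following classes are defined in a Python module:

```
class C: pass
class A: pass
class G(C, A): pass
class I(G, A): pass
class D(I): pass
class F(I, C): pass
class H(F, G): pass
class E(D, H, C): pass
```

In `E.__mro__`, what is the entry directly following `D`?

H

L[E] = E + merge(L[D], L[H], L[C], [D H C])
  take D:  [D I G C A object] + [H F I G C A object] + [C object] + [D H C]
  take H:  [I G C A object] + [H F I G C A object] + [C object] + [H C]
  take F:  [I G C A object] + [F I G C A object] + [C object] + [C]
  take I:  [I G C A object] + [I G C A object] + [C object] + [C]
  take G:  [G C A object] + [G C A object] + [C object] + [C]
  take C:  [C A object] + [C A object] + [C object] + [C]
  take A:  [A object] + [A object] + [object]
  take object:  [object] + [object] + [object]
MRO: E D H F I G C A object
D is at position 1; next is H.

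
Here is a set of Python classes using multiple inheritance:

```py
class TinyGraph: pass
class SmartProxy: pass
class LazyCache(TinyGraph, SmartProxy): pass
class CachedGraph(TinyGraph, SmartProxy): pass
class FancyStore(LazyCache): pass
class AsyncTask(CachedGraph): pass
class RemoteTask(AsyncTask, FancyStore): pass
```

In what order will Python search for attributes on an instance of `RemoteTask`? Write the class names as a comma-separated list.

L[RemoteTask] = RemoteTask + merge(L[AsyncTask], L[FancyStore], [AsyncTask FancyStore])
  take AsyncTask:  [AsyncTask CachedGraph TinyGraph SmartProxy object] + [FancyStore LazyCache TinyGraph SmartProxy object] + [AsyncTask FancyStore]
  take CachedGraph:  [CachedGraph TinyGraph SmartProxy object] + [FancyStore LazyCache TinyGraph SmartProxy object] + [FancyStore]
  take FancyStore:  [TinyGraph SmartProxy object] + [FancyStore LazyCache TinyGraph SmartProxy object] + [FancyStore]
  take LazyCache:  [TinyGraph SmartProxy object] + [LazyCache TinyGraph SmartProxy object]
  take TinyGraph:  [TinyGraph SmartProxy object] + [TinyGraph SmartProxy object]
  take SmartProxy:  [SmartProxy object] + [SmartProxy object]
  take object:  [object] + [object]

RemoteTask, AsyncTask, CachedGraph, FancyStore, LazyCache, TinyGraph, SmartProxy, object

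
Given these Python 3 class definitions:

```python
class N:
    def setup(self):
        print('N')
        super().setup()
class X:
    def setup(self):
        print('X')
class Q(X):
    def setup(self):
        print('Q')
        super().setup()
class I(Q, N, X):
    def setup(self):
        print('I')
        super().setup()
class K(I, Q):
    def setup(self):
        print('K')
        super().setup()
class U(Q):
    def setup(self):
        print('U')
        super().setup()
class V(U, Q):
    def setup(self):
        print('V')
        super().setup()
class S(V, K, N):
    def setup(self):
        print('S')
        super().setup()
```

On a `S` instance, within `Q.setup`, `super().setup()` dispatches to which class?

L[S] = S + merge(L[V], L[K], L[N], [V K N])
  take V:  [V U Q X object] + [K I Q N X object] + [N object] + [V K N]
  take U:  [U Q X object] + [K I Q N X object] + [N object] + [K N]
  take K:  [Q X object] + [K I Q N X object] + [N object] + [K N]
  take I:  [Q X object] + [I Q N X object] + [N object] + [N]
  take Q:  [Q X object] + [Q N X object] + [N object] + [N]
  take N:  [X object] + [N X object] + [N object] + [N]
  take X:  [X object] + [X object] + [object]
  take object:  [object] + [object] + [object]
MRO: S V U K I Q N X object
super() in Q.setup on a S instance goes to the class after Q in S's MRO: N.

N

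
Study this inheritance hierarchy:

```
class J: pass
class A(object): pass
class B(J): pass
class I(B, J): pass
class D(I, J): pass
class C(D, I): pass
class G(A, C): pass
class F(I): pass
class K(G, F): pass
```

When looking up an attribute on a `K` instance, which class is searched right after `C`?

D

L[K] = K + merge(L[G], L[F], [G F])
  take G:  [G A C D I B J object] + [F I B J object] + [G F]
  take A:  [A C D I B J object] + [F I B J object] + [F]
  take C:  [C D I B J object] + [F I B J object] + [F]
  take D:  [D I B J object] + [F I B J object] + [F]
  take F:  [I B J object] + [F I B J object] + [F]
  take I:  [I B J object] + [I B J object]
  take B:  [B J object] + [B J object]
  take J:  [J object] + [J object]
  take object:  [object] + [object]
MRO: K G A C D F I B J object
C is at position 3; next is D.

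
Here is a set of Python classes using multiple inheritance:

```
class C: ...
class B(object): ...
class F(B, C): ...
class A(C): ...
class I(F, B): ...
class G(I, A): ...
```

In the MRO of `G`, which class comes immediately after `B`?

A

L[G] = G + merge(L[I], L[A], [I A])
  take I:  [I F B C object] + [A C object] + [I A]
  take F:  [F B C object] + [A C object] + [A]
  take B:  [B C object] + [A C object] + [A]
  take A:  [C object] + [A C object] + [A]
  take C:  [C object] + [C object]
  take object:  [object] + [object]
MRO: G I F B A C object
B is at position 3; next is A.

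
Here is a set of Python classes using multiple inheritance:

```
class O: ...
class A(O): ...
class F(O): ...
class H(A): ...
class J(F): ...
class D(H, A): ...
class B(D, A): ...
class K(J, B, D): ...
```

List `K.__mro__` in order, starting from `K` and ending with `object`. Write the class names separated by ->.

K -> J -> F -> B -> D -> H -> A -> O -> object

L[K] = K + merge(L[J], L[B], L[D], [J B D])
  take J:  [J F O object] + [B D H A O object] + [D H A O object] + [J B D]
  take F:  [F O object] + [B D H A O object] + [D H A O object] + [B D]
  take B:  [O object] + [B D H A O object] + [D H A O object] + [B D]
  take D:  [O object] + [D H A O object] + [D H A O object] + [D]
  take H:  [O object] + [H A O object] + [H A O object]
  take A:  [O object] + [A O object] + [A O object]
  take O:  [O object] + [O object] + [O object]
  take object:  [object] + [object] + [object]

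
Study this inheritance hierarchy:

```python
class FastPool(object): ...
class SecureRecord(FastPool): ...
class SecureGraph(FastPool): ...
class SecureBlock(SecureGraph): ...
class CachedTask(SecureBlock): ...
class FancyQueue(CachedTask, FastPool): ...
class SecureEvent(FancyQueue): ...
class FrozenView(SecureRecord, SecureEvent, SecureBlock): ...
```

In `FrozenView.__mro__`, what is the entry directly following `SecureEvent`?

L[FrozenView] = FrozenView + merge(L[SecureRecord], L[SecureEvent], L[SecureBlock], [SecureRecord SecureEvent SecureBlock])
  take SecureRecord:  [SecureRecord FastPool object] + [SecureEvent FancyQueue CachedTask SecureBlock SecureGraph FastPool object] + [SecureBlock SecureGraph FastPool object] + [SecureRecord SecureEvent SecureBlock]
  take SecureEvent:  [FastPool object] + [SecureEvent FancyQueue CachedTask SecureBlock SecureGraph FastPool object] + [SecureBlock SecureGraph FastPool object] + [SecureEvent SecureBlock]
  take FancyQueue:  [FastPool object] + [FancyQueue CachedTask SecureBlock SecureGraph FastPool object] + [SecureBlock SecureGraph FastPool object] + [SecureBlock]
  take CachedTask:  [FastPool object] + [CachedTask SecureBlock SecureGraph FastPool object] + [SecureBlock SecureGraph FastPool object] + [SecureBlock]
  take SecureBlock:  [FastPool object] + [SecureBlock SecureGraph FastPool object] + [SecureBlock SecureGraph FastPool object] + [SecureBlock]
  take SecureGraph:  [FastPool object] + [SecureGraph FastPool object] + [SecureGraph FastPool object]
  take FastPool:  [FastPool object] + [FastPool object] + [FastPool object]
  take object:  [object] + [object] + [object]
MRO: FrozenView SecureRecord SecureEvent FancyQueue CachedTask SecureBlock SecureGraph FastPool object
SecureEvent is at position 2; next is FancyQueue.

FancyQueue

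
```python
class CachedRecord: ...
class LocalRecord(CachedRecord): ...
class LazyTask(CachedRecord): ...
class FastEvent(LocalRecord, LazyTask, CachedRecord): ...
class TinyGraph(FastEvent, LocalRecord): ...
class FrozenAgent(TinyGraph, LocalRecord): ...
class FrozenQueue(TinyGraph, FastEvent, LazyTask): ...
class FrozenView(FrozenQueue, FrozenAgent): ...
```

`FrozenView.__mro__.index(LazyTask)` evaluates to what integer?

L[FrozenView] = FrozenView + merge(L[FrozenQueue], L[FrozenAgent], [FrozenQueue FrozenAgent])
  take FrozenQueue:  [FrozenQueue TinyGraph FastEvent LocalRecord LazyTask CachedRecord object] + [FrozenAgent TinyGraph FastEvent LocalRecord LazyTask CachedRecord object] + [FrozenQueue FrozenAgent]
  take FrozenAgent:  [TinyGraph FastEvent LocalRecord LazyTask CachedRecord object] + [FrozenAgent TinyGraph FastEvent LocalRecord LazyTask CachedRecord object] + [FrozenAgent]
  take TinyGraph:  [TinyGraph FastEvent LocalRecord LazyTask CachedRecord object] + [TinyGraph FastEvent LocalRecord LazyTask CachedRecord object]
  take FastEvent:  [FastEvent LocalRecord LazyTask CachedRecord object] + [FastEvent LocalRecord LazyTask CachedRecord object]
  take LocalRecord:  [LocalRecord LazyTask CachedRecord object] + [LocalRecord LazyTask CachedRecord object]
  take LazyTask:  [LazyTask CachedRecord object] + [LazyTask CachedRecord object]
  take CachedRecord:  [CachedRecord object] + [CachedRecord object]
  take object:  [object] + [object]
MRO: FrozenView FrozenQueue FrozenAgent TinyGraph FastEvent LocalRecord LazyTask CachedRecord object
LazyTask sits at index 6.

6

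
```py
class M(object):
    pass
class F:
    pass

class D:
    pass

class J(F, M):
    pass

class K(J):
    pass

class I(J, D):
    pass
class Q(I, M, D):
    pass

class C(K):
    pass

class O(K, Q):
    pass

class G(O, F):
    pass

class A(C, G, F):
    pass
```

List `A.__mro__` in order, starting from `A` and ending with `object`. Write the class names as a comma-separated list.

L[A] = A + merge(L[C], L[G], L[F], [C G F])
  take C:  [C K J F M object] + [G O K Q I J F M D object] + [F object] + [C G F]
  take G:  [K J F M object] + [G O K Q I J F M D object] + [F object] + [G F]
  take O:  [K J F M object] + [O K Q I J F M D object] + [F object] + [F]
  take K:  [K J F M object] + [K Q I J F M D object] + [F object] + [F]
  take Q:  [J F M object] + [Q I J F M D object] + [F object] + [F]
  take I:  [J F M object] + [I J F M D object] + [F object] + [F]
  take J:  [J F M object] + [J F M D object] + [F object] + [F]
  take F:  [F M object] + [F M D object] + [F object] + [F]
  take M:  [M object] + [M D object] + [object]
  take D:  [object] + [D object] + [object]
  take object:  [object] + [object] + [object]

A, C, G, O, K, Q, I, J, F, M, D, object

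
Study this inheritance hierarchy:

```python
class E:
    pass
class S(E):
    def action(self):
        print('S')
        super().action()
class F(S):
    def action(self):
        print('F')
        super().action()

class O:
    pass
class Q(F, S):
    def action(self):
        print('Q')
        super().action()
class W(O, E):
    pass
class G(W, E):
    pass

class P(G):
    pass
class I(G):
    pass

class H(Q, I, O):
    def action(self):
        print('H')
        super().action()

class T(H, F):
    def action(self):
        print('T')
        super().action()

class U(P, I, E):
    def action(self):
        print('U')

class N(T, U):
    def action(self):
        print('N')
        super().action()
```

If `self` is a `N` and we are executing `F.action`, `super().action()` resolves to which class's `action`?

S

L[N] = N + merge(L[T], L[U], [T U])
  take T:  [T H Q F S I G W O E object] + [U P I G W O E object] + [T U]
  take H:  [H Q F S I G W O E object] + [U P I G W O E object] + [U]
  take Q:  [Q F S I G W O E object] + [U P I G W O E object] + [U]
  take F:  [F S I G W O E object] + [U P I G W O E object] + [U]
  take S:  [S I G W O E object] + [U P I G W O E object] + [U]
  take U:  [I G W O E object] + [U P I G W O E object] + [U]
  take P:  [I G W O E object] + [P I G W O E object]
  take I:  [I G W O E object] + [I G W O E object]
  take G:  [G W O E object] + [G W O E object]
  take W:  [W O E object] + [W O E object]
  take O:  [O E object] + [O E object]
  take E:  [E object] + [E object]
  take object:  [object] + [object]
MRO: N T H Q F S U P I G W O E object
super() in F.action on a N instance goes to the class after F in N's MRO: S.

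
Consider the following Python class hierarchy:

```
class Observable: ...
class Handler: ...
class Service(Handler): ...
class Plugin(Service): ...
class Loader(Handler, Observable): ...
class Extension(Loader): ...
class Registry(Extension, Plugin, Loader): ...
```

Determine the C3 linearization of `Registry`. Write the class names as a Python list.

L[Registry] = Registry + merge(L[Extension], L[Plugin], L[Loader], [Extension Plugin Loader])
  take Extension:  [Extension Loader Handler Observable object] + [Plugin Service Handler object] + [Loader Handler Observable object] + [Extension Plugin Loader]
  take Plugin:  [Loader Handler Observable object] + [Plugin Service Handler object] + [Loader Handler Observable object] + [Plugin Loader]
  take Loader:  [Loader Handler Observable object] + [Service Handler object] + [Loader Handler Observable object] + [Loader]
  take Service:  [Handler Observable object] + [Service Handler object] + [Handler Observable object]
  take Handler:  [Handler Observable object] + [Handler object] + [Handler Observable object]
  take Observable:  [Observable object] + [object] + [Observable object]
  take object:  [object] + [object] + [object]

[Registry, Extension, Plugin, Loader, Service, Handler, Observable, object]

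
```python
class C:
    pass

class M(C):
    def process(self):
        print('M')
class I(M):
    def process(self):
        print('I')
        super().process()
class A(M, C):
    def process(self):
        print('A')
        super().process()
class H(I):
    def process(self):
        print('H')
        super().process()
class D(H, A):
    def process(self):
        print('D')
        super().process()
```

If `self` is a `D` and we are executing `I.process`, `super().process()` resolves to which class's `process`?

L[D] = D + merge(L[H], L[A], [H A])
  take H:  [H I M C object] + [A M C object] + [H A]
  take I:  [I M C object] + [A M C object] + [A]
  take A:  [M C object] + [A M C object] + [A]
  take M:  [M C object] + [M C object]
  take C:  [C object] + [C object]
  take object:  [object] + [object]
MRO: D H I A M C object
super() in I.process on a D instance goes to the class after I in D's MRO: A.

A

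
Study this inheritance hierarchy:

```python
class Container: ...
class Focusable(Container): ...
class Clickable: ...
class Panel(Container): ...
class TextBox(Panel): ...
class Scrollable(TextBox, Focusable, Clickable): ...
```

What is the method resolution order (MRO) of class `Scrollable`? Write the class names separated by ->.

Scrollable -> TextBox -> Panel -> Focusable -> Container -> Clickable -> object

L[Scrollable] = Scrollable + merge(L[TextBox], L[Focusable], L[Clickable], [TextBox Focusable Clickable])
  take TextBox:  [TextBox Panel Container object] + [Focusable Container object] + [Clickable object] + [TextBox Focusable Clickable]
  take Panel:  [Panel Container object] + [Focusable Container object] + [Clickable object] + [Focusable Clickable]
  take Focusable:  [Container object] + [Focusable Container object] + [Clickable object] + [Focusable Clickable]
  take Container:  [Container object] + [Container object] + [Clickable object] + [Clickable]
  take Clickable:  [object] + [object] + [Clickable object] + [Clickable]
  take object:  [object] + [object] + [object]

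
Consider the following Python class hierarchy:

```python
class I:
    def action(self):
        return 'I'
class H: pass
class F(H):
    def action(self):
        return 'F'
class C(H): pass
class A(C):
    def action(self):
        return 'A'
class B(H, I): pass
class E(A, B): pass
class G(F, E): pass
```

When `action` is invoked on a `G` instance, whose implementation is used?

F

L[G] = G + merge(L[F], L[E], [F E])
  take F:  [F H object] + [E A C B H I object] + [F E]
  take E:  [H object] + [E A C B H I object] + [E]
  take A:  [H object] + [A C B H I object]
  take C:  [H object] + [C B H I object]
  take B:  [H object] + [B H I object]
  take H:  [H object] + [H I object]
  take I:  [object] + [I object]
  take object:  [object] + [object]
MRO: G F E A C B H I object
action is defined in: A, F, I. First along the MRO is F.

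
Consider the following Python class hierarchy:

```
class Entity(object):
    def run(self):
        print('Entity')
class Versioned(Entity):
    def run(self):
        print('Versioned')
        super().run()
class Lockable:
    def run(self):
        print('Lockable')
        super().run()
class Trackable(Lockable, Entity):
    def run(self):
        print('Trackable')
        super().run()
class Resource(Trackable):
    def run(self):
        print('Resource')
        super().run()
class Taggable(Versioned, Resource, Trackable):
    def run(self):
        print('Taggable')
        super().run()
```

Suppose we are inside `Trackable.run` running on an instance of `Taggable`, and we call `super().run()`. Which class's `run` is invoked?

Lockable

L[Taggable] = Taggable + merge(L[Versioned], L[Resource], L[Trackable], [Versioned Resource Trackable])
  take Versioned:  [Versioned Entity object] + [Resource Trackable Lockable Entity object] + [Trackable Lockable Entity object] + [Versioned Resource Trackable]
  take Resource:  [Entity object] + [Resource Trackable Lockable Entity object] + [Trackable Lockable Entity object] + [Resource Trackable]
  take Trackable:  [Entity object] + [Trackable Lockable Entity object] + [Trackable Lockable Entity object] + [Trackable]
  take Lockable:  [Entity object] + [Lockable Entity object] + [Lockable Entity object]
  take Entity:  [Entity object] + [Entity object] + [Entity object]
  take object:  [object] + [object] + [object]
MRO: Taggable Versioned Resource Trackable Lockable Entity object
super() in Trackable.run on a Taggable instance goes to the class after Trackable in Taggable's MRO: Lockable.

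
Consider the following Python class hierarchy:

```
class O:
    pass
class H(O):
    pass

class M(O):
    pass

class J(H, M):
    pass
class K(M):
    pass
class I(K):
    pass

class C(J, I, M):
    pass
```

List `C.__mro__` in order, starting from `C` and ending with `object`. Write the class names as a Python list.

L[C] = C + merge(L[J], L[I], L[M], [J I M])
  take J:  [J H M O object] + [I K M O object] + [M O object] + [J I M]
  take H:  [H M O object] + [I K M O object] + [M O object] + [I M]
  take I:  [M O object] + [I K M O object] + [M O object] + [I M]
  take K:  [M O object] + [K M O object] + [M O object] + [M]
  take M:  [M O object] + [M O object] + [M O object] + [M]
  take O:  [O object] + [O object] + [O object]
  take object:  [object] + [object] + [object]

[C, J, H, I, K, M, O, object]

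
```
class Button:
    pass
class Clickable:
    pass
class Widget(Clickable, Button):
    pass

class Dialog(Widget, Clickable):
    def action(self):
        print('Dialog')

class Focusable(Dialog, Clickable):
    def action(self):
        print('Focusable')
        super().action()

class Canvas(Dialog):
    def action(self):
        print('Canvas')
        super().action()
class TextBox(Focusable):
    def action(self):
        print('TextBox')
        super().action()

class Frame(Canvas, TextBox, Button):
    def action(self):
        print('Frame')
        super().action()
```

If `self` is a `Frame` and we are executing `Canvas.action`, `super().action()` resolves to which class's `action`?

L[Frame] = Frame + merge(L[Canvas], L[TextBox], L[Button], [Canvas TextBox Button])
  take Canvas:  [Canvas Dialog Widget Clickable Button object] + [TextBox Focusable Dialog Widget Clickable Button object] + [Button object] + [Canvas TextBox Button]
  take TextBox:  [Dialog Widget Clickable Button object] + [TextBox Focusable Dialog Widget Clickable Button object] + [Button object] + [TextBox Button]
  take Focusable:  [Dialog Widget Clickable Button object] + [Focusable Dialog Widget Clickable Button object] + [Button object] + [Button]
  take Dialog:  [Dialog Widget Clickable Button object] + [Dialog Widget Clickable Button object] + [Button object] + [Button]
  take Widget:  [Widget Clickable Button object] + [Widget Clickable Button object] + [Button object] + [Button]
  take Clickable:  [Clickable Button object] + [Clickable Button object] + [Button object] + [Button]
  take Button:  [Button object] + [Button object] + [Button object] + [Button]
  take object:  [object] + [object] + [object]
MRO: Frame Canvas TextBox Focusable Dialog Widget Clickable Button object
super() in Canvas.action on a Frame instance goes to the class after Canvas in Frame's MRO: TextBox.

TextBox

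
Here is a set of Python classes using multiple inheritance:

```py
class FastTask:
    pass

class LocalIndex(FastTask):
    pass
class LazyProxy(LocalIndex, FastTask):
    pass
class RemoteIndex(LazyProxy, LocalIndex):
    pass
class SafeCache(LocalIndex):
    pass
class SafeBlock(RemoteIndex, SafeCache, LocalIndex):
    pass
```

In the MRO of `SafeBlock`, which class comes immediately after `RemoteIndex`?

LazyProxy

L[SafeBlock] = SafeBlock + merge(L[RemoteIndex], L[SafeCache], L[LocalIndex], [RemoteIndex SafeCache LocalIndex])
  take RemoteIndex:  [RemoteIndex LazyProxy LocalIndex FastTask object] + [SafeCache LocalIndex FastTask object] + [LocalIndex FastTask object] + [RemoteIndex SafeCache LocalIndex]
  take LazyProxy:  [LazyProxy LocalIndex FastTask object] + [SafeCache LocalIndex FastTask object] + [LocalIndex FastTask object] + [SafeCache LocalIndex]
  take SafeCache:  [LocalIndex FastTask object] + [SafeCache LocalIndex FastTask object] + [LocalIndex FastTask object] + [SafeCache LocalIndex]
  take LocalIndex:  [LocalIndex FastTask object] + [LocalIndex FastTask object] + [LocalIndex FastTask object] + [LocalIndex]
  take FastTask:  [FastTask object] + [FastTask object] + [FastTask object]
  take object:  [object] + [object] + [object]
MRO: SafeBlock RemoteIndex LazyProxy SafeCache LocalIndex FastTask object
RemoteIndex is at position 1; next is LazyProxy.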